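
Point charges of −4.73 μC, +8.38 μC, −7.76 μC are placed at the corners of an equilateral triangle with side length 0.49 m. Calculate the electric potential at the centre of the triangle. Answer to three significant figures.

-1.31×10⁵ V

Electric potential is a scalar, so the contributions from each charge add algebraically: V = Σ kqᵢ/rᵢ.
The distance from each vertex to the centroid is a/√3 = 0.283 m.
V = k[(-4.73×10⁻⁶)/(0.283) + (8.38×10⁻⁶)/(0.283) + (-7.76×10⁻⁶)/(0.283)] = -1.31×10⁵ V.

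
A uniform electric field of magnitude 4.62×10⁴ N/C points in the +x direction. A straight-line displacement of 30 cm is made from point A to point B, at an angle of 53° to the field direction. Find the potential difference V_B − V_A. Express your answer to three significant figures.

Only the component of displacement along E changes the potential: ΔV = −E·d·cosθ.
ΔV = −(4.62×10⁴ V/m)(0.300 m)cos53° = -8340 V.

-8340 V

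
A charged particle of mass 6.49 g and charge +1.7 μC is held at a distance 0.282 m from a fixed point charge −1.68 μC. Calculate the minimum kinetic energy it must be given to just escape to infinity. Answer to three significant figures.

To just escape, total mechanical energy must reach zero at infinity: ½mv²_min + U = 0, so ½mv²_min = −U = |kQq|/r.
|U| = |kQq|/r = (8.99×10⁹ N·m²/C²)(1.68×10⁻⁶)(1.70×10⁻⁶)/(0.282) = 0.0910 J.

0.0910 J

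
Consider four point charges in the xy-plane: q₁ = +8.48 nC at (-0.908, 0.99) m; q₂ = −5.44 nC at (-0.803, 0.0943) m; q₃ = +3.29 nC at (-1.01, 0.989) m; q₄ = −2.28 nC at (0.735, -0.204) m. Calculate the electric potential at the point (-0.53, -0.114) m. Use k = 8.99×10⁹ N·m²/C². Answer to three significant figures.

-68.7 V

The total potential is the scalar sum of each charge's contribution, V = Σ kqᵢ/rᵢ.
Distances from the field point to each charge: r₁ = 1.17 m, r₂ = 0.343 m, r₃ = 1.20 m, r₄ = 1.27 m.
V = k[(8.48×10⁻⁹)/(1.17) + (-5.44×10⁻⁹)/(0.343) + (3.29×10⁻⁹)/(1.20) + (-2.28×10⁻⁹)/(1.27)] = -68.7 V.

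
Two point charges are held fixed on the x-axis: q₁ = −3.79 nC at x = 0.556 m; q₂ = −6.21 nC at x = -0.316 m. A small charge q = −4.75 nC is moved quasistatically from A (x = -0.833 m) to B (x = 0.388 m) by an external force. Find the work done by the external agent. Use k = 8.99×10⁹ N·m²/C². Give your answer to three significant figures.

For quasistatic motion the external work equals the change in potential energy: W_ext = qΔV = q(V_B − V_A).
At A: distances to the source charges are 1.39 m, 0.517 m; V_A = Σ kqᵢ/rᵢ = -133 V.
At B: distances to the source charges are 0.168 m, 0.704 m; V_B = Σ kqᵢ/rᵢ = -282 V.
ΔV = V_B − V_A = -150 V.
W_ext = qΔV = (-4.75×10⁻⁹ C)(-150 V) = 7.11×10⁻⁷ J.

7.11×10⁻⁷ J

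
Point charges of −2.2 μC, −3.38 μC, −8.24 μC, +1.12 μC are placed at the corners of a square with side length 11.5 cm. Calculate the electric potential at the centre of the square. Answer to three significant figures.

Electric potential is a scalar, so the contributions from each charge add algebraically: V = Σ kqᵢ/rᵢ.
The distance from each corner to the centre is a√2/2 = 0.0813 m.
V = k[(-2.20×10⁻⁶)/(0.0813) + (-3.38×10⁻⁶)/(0.0813) + (-8.24×10⁻⁶)/(0.0813) + (1.12×10⁻⁶)/(0.0813)] = -1.40×10⁶ V.

-1.40×10⁶ V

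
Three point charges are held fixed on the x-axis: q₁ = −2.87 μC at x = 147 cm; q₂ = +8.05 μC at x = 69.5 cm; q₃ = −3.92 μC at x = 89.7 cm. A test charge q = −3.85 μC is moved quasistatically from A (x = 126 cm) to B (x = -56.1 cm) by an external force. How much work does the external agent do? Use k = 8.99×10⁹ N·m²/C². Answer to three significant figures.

-0.434 J

For quasistatic motion the external work equals the change in potential energy: W_ext = qΔV = q(V_B − V_A).
At A: distances to the source charges are 0.210 m, 0.565 m, 0.363 m; V_A = Σ kqᵢ/rᵢ = -9.19×10⁴ V.
At B: distances to the source charges are 2.03 m, 1.26 m, 1.46 m; V_B = Σ kqᵢ/rᵢ = 2.07×10⁴ V.
ΔV = V_B − V_A = 1.13×10⁵ V.
W_ext = qΔV = (-3.85×10⁻⁶ C)(1.13×10⁵ V) = -0.434 J.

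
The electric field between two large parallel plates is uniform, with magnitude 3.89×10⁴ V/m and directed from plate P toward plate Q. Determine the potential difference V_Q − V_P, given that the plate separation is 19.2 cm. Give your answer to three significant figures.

-7470 V

In a uniform field, potential decreases in the direction of E: ΔV = −E·d for a displacement d parallel to E.
Going from P to Q is a displacement of 19.2 cm along the field, so V_Q − V_P = −Ed = -7470 V.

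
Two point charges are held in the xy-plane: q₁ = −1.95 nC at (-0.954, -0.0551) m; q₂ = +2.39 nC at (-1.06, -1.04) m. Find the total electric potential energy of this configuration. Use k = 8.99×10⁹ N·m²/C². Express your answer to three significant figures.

The work to assemble the configuration equals its total potential energy, U = Σ kqᵢqⱼ/rᵢⱼ over all pairs.
Pair separations: r₁₂ = 0.991 m.
U = (-4.23×10⁻⁸) = -4.23×10⁻⁸ J.

-4.23×10⁻⁸ J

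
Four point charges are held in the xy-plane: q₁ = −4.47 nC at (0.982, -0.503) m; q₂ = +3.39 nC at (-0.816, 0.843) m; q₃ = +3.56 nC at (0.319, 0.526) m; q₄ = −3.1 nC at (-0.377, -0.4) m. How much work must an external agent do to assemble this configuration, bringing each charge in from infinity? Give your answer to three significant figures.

The work to assemble the configuration equals its total potential energy, U = Σ kqᵢqⱼ/rᵢⱼ over all pairs.
Pair separations: r₁₂ = 2.25 m, r₁₃ = 1.22 m, r₁₄ = 1.36 m, r₂₃ = 1.18 m, r₂₄ = 1.32 m, r₃₄ = 1.16 m.
Summing all 6 pair terms gives U = -1.51×10⁻⁷ J.

-1.51×10⁻⁷ J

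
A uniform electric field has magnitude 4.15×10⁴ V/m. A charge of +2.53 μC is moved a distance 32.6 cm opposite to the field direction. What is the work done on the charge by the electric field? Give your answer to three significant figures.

The potential change for a displacement 32.6 cm opposite to the field direction is ΔV = +Ed = 1.35×10⁴ V.
W_field = −qΔV = -0.0342 J.

-0.0342 J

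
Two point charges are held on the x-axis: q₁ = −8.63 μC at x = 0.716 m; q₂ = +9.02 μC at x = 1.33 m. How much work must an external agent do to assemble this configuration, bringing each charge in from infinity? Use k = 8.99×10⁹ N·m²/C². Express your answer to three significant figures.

The assembly work is the sum of pairwise potential energies, U = Σ_{i<j} kqᵢqⱼ/rᵢⱼ.
Pair separations: r₁₂ = 0.614 m.
U = (-1.14) = -1.14 J.

-1.14 J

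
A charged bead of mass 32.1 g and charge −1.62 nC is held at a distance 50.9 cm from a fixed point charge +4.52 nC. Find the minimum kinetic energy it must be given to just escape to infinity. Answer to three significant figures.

To just escape, total mechanical energy must reach zero at infinity: ½mv²_min + U = 0, so ½mv²_min = −U = |kQq|/r.
|U| = |kQq|/r = (8.99×10⁹ N·m²/C²)(4.52×10⁻⁹)(1.62×10⁻⁹)/(0.509) = 1.29×10⁻⁷ J.

1.29×10⁻⁷ J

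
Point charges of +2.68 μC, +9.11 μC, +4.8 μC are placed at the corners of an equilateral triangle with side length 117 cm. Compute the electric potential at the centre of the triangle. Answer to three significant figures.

Electric potential is a scalar, so the contributions from each charge add algebraically: V = Σ kqᵢ/rᵢ.
The distance from each vertex to the centroid is a/√3 = 0.675 m.
V = k[(2.68×10⁻⁶)/(0.675) + (9.11×10⁻⁶)/(0.675) + (4.80×10⁻⁶)/(0.675)] = 2.21×10⁵ V.

2.21×10⁵ V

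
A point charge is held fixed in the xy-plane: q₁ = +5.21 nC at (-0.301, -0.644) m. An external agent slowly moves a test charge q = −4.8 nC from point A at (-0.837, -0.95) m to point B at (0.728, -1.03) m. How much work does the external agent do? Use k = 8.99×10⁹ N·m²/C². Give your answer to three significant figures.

For quasistatic motion the external work equals the change in potential energy: W_ext = qΔV = q(V_B − V_A).
At A: distance to the source charge is 0.617 m; V_A = kq₁/r = 75.9 V.
At B: distance to the source charge is 1.10 m; V_B = kq₁/r = 42.6 V.
ΔV = V_B − V_A = -33.3 V.
W_ext = qΔV = (-4.80×10⁻⁹ C)(-33.3 V) = 1.60×10⁻⁷ J.

1.60×10⁻⁷ J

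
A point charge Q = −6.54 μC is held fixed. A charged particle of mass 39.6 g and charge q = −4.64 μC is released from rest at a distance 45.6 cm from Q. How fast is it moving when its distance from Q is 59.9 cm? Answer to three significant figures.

2.69 m/s

Only the electrostatic force acts, so mechanical energy is conserved: ½mv² = U₁ − U₂ = kQq(1/r₁ − 1/r₂).
U₁ − U₂ = (8.99×10⁹ N·m²/C²)(-6.54×10⁻⁶ C)(-4.64×10⁻⁶ C)(1/0.456 − 1/0.599) = 0.143 J.
v = √(2·0.143/0.0396) = 2.69 m/s.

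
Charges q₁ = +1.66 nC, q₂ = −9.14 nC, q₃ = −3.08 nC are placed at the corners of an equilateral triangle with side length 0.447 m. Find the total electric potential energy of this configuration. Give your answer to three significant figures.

The assembly work is the sum of pairwise potential energies, U = Σ_{i<j} kqᵢqⱼ/rᵢⱼ.
All three pair separations equal the side length, 0.447 m.
U = (-3.05×10⁻⁷) + (-1.03×10⁻⁷) + (5.66×10⁻⁷) = 1.58×10⁻⁷ J.

1.58×10⁻⁷ J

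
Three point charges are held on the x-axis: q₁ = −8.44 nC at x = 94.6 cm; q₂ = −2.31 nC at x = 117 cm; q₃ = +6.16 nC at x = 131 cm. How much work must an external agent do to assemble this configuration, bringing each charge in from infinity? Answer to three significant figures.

-1.42×10⁻⁶ J

The assembly work is the sum of pairwise potential energies, U = Σ_{i<j} kqᵢqⱼ/rᵢⱼ.
Pair separations: r₁₂ = 0.224 m, r₁₃ = 0.364 m, r₂₃ = 0.140 m.
U = (7.82×10⁻⁷) + (-1.28×10⁻⁶) + (-9.14×10⁻⁷) = -1.42×10⁻⁶ J.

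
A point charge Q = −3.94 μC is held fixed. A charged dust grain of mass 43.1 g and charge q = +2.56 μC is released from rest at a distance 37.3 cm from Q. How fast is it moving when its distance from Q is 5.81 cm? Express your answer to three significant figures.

Only the electrostatic force acts, so mechanical energy is conserved: ½mv² = U₁ − U₂ = kQq(1/r₁ − 1/r₂).
U₁ − U₂ = (8.99×10⁹ N·m²/C²)(-3.94×10⁻⁶ C)(2.56×10⁻⁶ C)(1/0.373 − 1/0.0581) = 1.32 J.
v = √(2·1.32/0.0431) = 7.82 m/s.

7.82 m/s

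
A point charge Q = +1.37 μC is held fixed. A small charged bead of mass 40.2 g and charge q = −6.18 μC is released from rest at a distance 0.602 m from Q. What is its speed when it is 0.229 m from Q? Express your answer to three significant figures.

Only the electrostatic force acts, so mechanical energy is conserved: ½mv² = U₁ − U₂ = kQq(1/r₁ − 1/r₂).
U₁ − U₂ = (8.99×10⁹ N·m²/C²)(1.37×10⁻⁶ C)(-6.18×10⁻⁶ C)(1/0.602 − 1/0.229) = 0.206 J.
v = √(2·0.206/0.0402) = 3.20 m/s.

3.20 m/s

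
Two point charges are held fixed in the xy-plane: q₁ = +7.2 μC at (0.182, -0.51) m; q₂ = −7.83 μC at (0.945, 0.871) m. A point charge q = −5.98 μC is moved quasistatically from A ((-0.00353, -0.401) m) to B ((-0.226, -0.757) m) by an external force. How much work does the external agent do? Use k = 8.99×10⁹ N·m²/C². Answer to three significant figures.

For quasistatic motion the external work equals the change in potential energy: W_ext = qΔV = q(V_B − V_A).
At A: distances to the source charges are 0.215 m, 1.59 m; V_A = Σ kqᵢ/rᵢ = 2.56×10⁵ V.
At B: distances to the source charges are 0.477 m, 2.01 m; V_B = Σ kqᵢ/rᵢ = 1.01×10⁵ V.
ΔV = V_B − V_A = -1.56×10⁵ V.
W_ext = qΔV = (-5.98×10⁻⁶ C)(-1.56×10⁵ V) = 0.932 J.

0.932 J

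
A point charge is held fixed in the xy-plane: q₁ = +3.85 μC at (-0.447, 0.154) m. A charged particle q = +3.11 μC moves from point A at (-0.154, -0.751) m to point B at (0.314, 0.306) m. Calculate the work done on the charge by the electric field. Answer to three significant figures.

The work done by the electric force is W_field = −ΔU = −q(V_B − V_A) = q(V_A − V_B).
At A: distance to the source charge is 0.951 m; V_A = kq₁/r = 3.64×10⁴ V.
At B: distance to the source charge is 0.776 m; V_B = kq₁/r = 4.46×10⁴ V.
ΔV = V_B − V_A = 8220 V.
W_field = −qΔV = −(3.11×10⁻⁶ C)(8220 V) = -0.0255 J.

-0.0255 J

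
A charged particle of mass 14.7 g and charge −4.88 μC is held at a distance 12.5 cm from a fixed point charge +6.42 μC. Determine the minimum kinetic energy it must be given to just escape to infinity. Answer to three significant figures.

To just escape, total mechanical energy must reach zero at infinity: ½mv²_min + U = 0, so ½mv²_min = −U = |kQq|/r.
|U| = |kQq|/r = (8.99×10⁹ N·m²/C²)(6.42×10⁻⁶)(4.88×10⁻⁶)/(0.125) = 2.25 J.

2.25 J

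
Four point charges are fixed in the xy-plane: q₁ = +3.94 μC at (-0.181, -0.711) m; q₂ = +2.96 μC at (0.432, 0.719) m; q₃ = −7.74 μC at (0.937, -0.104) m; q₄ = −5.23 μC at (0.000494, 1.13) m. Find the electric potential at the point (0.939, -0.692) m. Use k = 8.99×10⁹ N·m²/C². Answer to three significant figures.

Electric potential is a scalar, so the contributions from each charge add algebraically: V = Σ kqᵢ/rᵢ.
Distances from the field point to each charge: r₁ = 1.12 m, r₂ = 1.50 m, r₃ = 0.588 m, r₄ = 2.05 m.
V = k[(3.94×10⁻⁶)/(1.12) + (2.96×10⁻⁶)/(1.50) + (-7.74×10⁻⁶)/(0.588) + (-5.23×10⁻⁶)/(2.05)] = -9.19×10⁴ V.

-9.19×10⁴ V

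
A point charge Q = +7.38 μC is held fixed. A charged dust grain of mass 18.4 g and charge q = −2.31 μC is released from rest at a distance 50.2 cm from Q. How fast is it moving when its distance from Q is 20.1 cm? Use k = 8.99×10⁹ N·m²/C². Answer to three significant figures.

7.05 m/s

Only the electrostatic force acts, so mechanical energy is conserved: ½mv² = U₁ − U₂ = kQq(1/r₁ − 1/r₂).
U₁ − U₂ = (8.99×10⁹ N·m²/C²)(7.38×10⁻⁶ C)(-2.31×10⁻⁶ C)(1/0.502 − 1/0.201) = 0.457 J.
v = √(2·0.457/0.0184) = 7.05 m/s.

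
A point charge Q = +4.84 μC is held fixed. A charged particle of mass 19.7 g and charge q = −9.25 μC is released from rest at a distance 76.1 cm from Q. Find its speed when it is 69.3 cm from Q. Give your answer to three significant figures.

Only the electrostatic force acts, so mechanical energy is conserved: ½mv² = U₁ − U₂ = kQq(1/r₁ − 1/r₂).
U₁ − U₂ = (8.99×10⁹ N·m²/C²)(4.84×10⁻⁶ C)(-9.25×10⁻⁶ C)(1/0.761 − 1/0.693) = 0.0519 J.
v = √(2·0.0519/0.0197) = 2.30 m/s.

2.30 m/s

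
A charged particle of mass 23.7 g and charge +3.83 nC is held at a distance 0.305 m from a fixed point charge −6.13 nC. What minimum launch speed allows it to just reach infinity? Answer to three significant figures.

7.64×10⁻³ m/s

To just escape, total mechanical energy must reach zero at infinity: ½mv²_min + U = 0, so ½mv²_min = −U = |kQq|/r.
|U| = |kQq|/r = (8.99×10⁹ N·m²/C²)(6.13×10⁻⁹)(3.83×10⁻⁹)/(0.305) = 6.92×10⁻⁷ J.
v_min = √(2|U|/m) = √(2·6.92×10⁻⁷/0.0237) = 7.64×10⁻³ m/s.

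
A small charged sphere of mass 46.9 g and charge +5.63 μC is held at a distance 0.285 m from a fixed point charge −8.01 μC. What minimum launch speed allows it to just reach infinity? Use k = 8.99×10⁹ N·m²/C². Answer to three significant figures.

To just escape, total mechanical energy must reach zero at infinity: ½mv²_min + U = 0, so ½mv²_min = −U = |kQq|/r.
|U| = |kQq|/r = (8.99×10⁹ N·m²/C²)(8.01×10⁻⁶)(5.63×10⁻⁶)/(0.285) = 1.42 J.
v_min = √(2|U|/m) = √(2·1.42/0.0469) = 7.79 m/s.

7.79 m/s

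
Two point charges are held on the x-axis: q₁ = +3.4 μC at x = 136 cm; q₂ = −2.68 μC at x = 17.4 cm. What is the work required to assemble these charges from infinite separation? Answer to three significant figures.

The work to assemble the configuration equals its total potential energy, U = Σ kqᵢqⱼ/rᵢⱼ over all pairs.
Pair separations: r₁₂ = 1.19 m.
U = (-0.0691) = -0.0691 J.

-0.0691 J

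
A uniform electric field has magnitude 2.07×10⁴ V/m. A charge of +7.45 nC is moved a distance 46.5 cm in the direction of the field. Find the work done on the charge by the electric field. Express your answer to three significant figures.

7.17×10⁻⁵ J

The potential change for a displacement 46.5 cm in the direction of the field is ΔV = −Ed = -9630 V.
W_field = −qΔV = 7.17×10⁻⁵ J.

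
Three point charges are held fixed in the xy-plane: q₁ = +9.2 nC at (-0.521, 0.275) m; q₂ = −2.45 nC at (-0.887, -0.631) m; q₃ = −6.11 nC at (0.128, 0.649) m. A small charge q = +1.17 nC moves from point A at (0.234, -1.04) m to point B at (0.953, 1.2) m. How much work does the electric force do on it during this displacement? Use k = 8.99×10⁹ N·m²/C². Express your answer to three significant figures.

The work done by the electric force is W_field = −ΔU = −q(V_B − V_A) = q(V_A − V_B).
At A: distances to the source charges are 1.52 m, 1.19 m, 1.69 m; V_A = Σ kqᵢ/rᵢ = 3.63 V.
At B: distances to the source charges are 1.74 m, 2.60 m, 0.992 m; V_B = Σ kqᵢ/rᵢ = -16.3 V.
ΔV = V_B − V_A = -20.0 V.
W_field = −qΔV = −(1.17×10⁻⁹ C)(-20.0 V) = 2.33×10⁻⁸ J.

2.33×10⁻⁸ J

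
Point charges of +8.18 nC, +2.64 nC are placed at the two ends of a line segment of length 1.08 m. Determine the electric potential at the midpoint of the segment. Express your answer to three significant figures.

180 V

The total potential is the scalar sum of each charge's contribution, V = Σ kqᵢ/rᵢ.
Each charge is 0.540 m from the midpoint.
V = k[(8.18×10⁻⁹)/(0.540) + (2.64×10⁻⁹)/(0.540)] = 180 V.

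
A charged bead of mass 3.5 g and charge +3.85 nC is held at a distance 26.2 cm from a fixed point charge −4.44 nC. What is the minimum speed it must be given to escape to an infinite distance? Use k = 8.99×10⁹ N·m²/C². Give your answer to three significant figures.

To just escape, total mechanical energy must reach zero at infinity: ½mv²_min + U = 0, so ½mv²_min = −U = |kQq|/r.
|U| = |kQq|/r = (8.99×10⁹ N·m²/C²)(4.44×10⁻⁹)(3.85×10⁻⁹)/(0.262) = 5.87×10⁻⁷ J.
v_min = √(2|U|/m) = √(2·5.87×10⁻⁷/3.50×10⁻³) = 0.0183 m/s.

0.0183 m/s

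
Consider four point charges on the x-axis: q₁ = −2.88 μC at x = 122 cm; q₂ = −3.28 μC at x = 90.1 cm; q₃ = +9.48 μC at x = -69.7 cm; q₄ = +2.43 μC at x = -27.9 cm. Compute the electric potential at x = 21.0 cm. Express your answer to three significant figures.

Electric potential is a scalar, so the contributions from each charge add algebraically: V = Σ kqᵢ/rᵢ.
Distances from the field point to each charge: r₁ = 1.01 m, r₂ = 0.691 m, r₃ = 0.907 m, r₄ = 0.489 m.
V = k[(-2.88×10⁻⁶)/(1.01) + (-3.28×10⁻⁶)/(0.691) + (9.48×10⁻⁶)/(0.907) + (2.43×10⁻⁶)/(0.489)] = 7.03×10⁴ V.

7.03×10⁴ V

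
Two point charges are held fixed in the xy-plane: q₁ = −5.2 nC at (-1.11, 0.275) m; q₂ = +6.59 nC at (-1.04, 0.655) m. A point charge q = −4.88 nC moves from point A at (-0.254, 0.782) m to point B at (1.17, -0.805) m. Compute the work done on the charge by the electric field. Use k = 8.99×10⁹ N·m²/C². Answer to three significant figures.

The work done by the electric force is W_field = −ΔU = −q(V_B − V_A) = q(V_A − V_B).
At A: distances to the source charges are 0.995 m, 0.796 m; V_A = Σ kqᵢ/rᵢ = 27.4 V.
At B: distances to the source charges are 2.52 m, 2.65 m; V_B = Σ kqᵢ/rᵢ = 3.84 V.
ΔV = V_B − V_A = -23.6 V.
W_field = −qΔV = −(-4.88×10⁻⁹ C)(-23.6 V) = -1.15×10⁻⁷ J.

-1.15×10⁻⁷ J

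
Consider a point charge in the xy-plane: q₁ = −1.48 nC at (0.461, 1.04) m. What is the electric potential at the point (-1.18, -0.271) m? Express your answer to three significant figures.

Electric potential is a scalar, so the contributions from each charge add algebraically: V = Σ kqᵢ/rᵢ.
Distances from the field point to each charge: r₁ = 2.10 m.
V = k[(-1.48×10⁻⁹)/(2.10)] = -6.33 V.

-6.33 V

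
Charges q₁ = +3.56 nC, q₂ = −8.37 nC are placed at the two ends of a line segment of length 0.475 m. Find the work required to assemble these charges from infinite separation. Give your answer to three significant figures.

The assembly work is the sum of pairwise potential energies, U = Σ_{i<j} kqᵢqⱼ/rᵢⱼ.
The separation is r = 0.475 m.
U = (-5.64×10⁻⁷) = -5.64×10⁻⁷ J.

-5.64×10⁻⁷ J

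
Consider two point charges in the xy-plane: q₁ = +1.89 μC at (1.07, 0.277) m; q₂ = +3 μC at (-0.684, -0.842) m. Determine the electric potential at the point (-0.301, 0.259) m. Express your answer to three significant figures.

3.55×10⁴ V

Electric potential is a scalar, so the contributions from each charge add algebraically: V = Σ kqᵢ/rᵢ.
Distances from the field point to each charge: r₁ = 1.37 m, r₂ = 1.17 m.
V = k[(1.89×10⁻⁶)/(1.37) + (3.00×10⁻⁶)/(1.17)] = 3.55×10⁴ V.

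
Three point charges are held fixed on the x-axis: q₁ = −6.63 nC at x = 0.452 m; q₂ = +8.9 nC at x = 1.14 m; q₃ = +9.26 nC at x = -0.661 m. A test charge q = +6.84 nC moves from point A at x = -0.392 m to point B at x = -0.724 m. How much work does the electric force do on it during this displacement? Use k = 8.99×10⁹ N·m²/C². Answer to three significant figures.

-6.99×10⁻⁶ J

The work done by the electric force is W_field = −ΔU = −q(V_B − V_A) = q(V_A − V_B).
At A: distances to the source charges are 0.844 m, 1.53 m, 0.269 m; V_A = Σ kqᵢ/rᵢ = 291 V.
At B: distances to the source charges are 1.18 m, 1.86 m, 0.0630 m; V_B = Σ kqᵢ/rᵢ = 1310 V.
ΔV = V_B − V_A = 1020 V.
W_field = −qΔV = −(6.84×10⁻⁹ C)(1020 V) = -6.99×10⁻⁶ J.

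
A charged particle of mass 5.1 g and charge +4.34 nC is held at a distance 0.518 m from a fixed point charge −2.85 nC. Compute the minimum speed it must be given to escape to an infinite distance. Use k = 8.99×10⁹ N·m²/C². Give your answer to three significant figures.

To just escape, total mechanical energy must reach zero at infinity: ½mv²_min + U = 0, so ½mv²_min = −U = |kQq|/r.
|U| = |kQq|/r = (8.99×10⁹ N·m²/C²)(2.85×10⁻⁹)(4.34×10⁻⁹)/(0.518) = 2.15×10⁻⁷ J.
v_min = √(2|U|/m) = √(2·2.15×10⁻⁷/5.10×10⁻³) = 9.18×10⁻³ m/s.

9.18×10⁻³ m/s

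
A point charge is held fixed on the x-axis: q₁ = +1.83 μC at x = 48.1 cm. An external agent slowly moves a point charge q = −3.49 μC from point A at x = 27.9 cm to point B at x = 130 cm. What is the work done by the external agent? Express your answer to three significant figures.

0.214 J

For quasistatic motion the external work equals the change in potential energy: W_ext = qΔV = q(V_B − V_A).
At A: distance to the source charge is 0.202 m; V_A = kq₁/r = 8.14×10⁴ V.
At B: distance to the source charge is 0.819 m; V_B = kq₁/r = 2.01×10⁴ V.
ΔV = V_B − V_A = -6.14×10⁴ V.
W_ext = qΔV = (-3.49×10⁻⁶ C)(-6.14×10⁴ V) = 0.214 J.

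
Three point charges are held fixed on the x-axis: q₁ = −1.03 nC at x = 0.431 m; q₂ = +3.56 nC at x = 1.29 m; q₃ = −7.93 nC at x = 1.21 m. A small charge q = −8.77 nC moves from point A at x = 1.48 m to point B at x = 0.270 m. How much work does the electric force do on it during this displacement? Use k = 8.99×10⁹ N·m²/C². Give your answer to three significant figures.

2.14×10⁻⁸ J

The work done by the electric force is W_field = −ΔU = −q(V_B − V_A) = q(V_A − V_B).
At A: distances to the source charges are 1.05 m, 0.190 m, 0.270 m; V_A = Σ kqᵢ/rᵢ = -104 V.
At B: distances to the source charges are 0.161 m, 1.02 m, 0.940 m; V_B = Σ kqᵢ/rᵢ = -102 V.
ΔV = V_B − V_A = 2.44 V.
W_field = −qΔV = −(-8.77×10⁻⁹ C)(2.44 V) = 2.14×10⁻⁸ J.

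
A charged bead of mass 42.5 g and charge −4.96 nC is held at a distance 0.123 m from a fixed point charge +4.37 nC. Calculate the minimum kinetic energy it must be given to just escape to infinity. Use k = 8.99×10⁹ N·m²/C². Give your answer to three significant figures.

To just escape, total mechanical energy must reach zero at infinity: ½mv²_min + U = 0, so ½mv²_min = −U = |kQq|/r.
|U| = |kQq|/r = (8.99×10⁹ N·m²/C²)(4.37×10⁻⁹)(4.96×10⁻⁹)/(0.123) = 1.58×10⁻⁶ J.

1.58×10⁻⁶ J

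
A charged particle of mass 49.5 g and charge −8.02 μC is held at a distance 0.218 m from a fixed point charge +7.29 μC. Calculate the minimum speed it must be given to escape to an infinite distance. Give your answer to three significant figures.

9.87 m/s

To just escape, total mechanical energy must reach zero at infinity: ½mv²_min + U = 0, so ½mv²_min = −U = |kQq|/r.
|U| = |kQq|/r = (8.99×10⁹ N·m²/C²)(7.29×10⁻⁶)(8.02×10⁻⁶)/(0.218) = 2.41 J.
v_min = √(2|U|/m) = √(2·2.41/0.0495) = 9.87 m/s.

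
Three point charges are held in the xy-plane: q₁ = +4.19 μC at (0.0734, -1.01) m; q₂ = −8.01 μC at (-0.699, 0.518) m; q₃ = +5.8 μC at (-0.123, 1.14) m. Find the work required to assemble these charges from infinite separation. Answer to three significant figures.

-0.568 J

The work to assemble the configuration equals its total potential energy, U = Σ kqᵢqⱼ/rᵢⱼ over all pairs.
Pair separations: r₁₂ = 1.71 m, r₁₃ = 2.16 m, r₂₃ = 0.848 m.
U = (-0.176) + (0.101) + (-0.493) = -0.568 J.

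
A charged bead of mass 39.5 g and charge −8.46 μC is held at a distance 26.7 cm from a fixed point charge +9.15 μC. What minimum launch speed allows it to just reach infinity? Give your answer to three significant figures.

To just escape, total mechanical energy must reach zero at infinity: ½mv²_min + U = 0, so ½mv²_min = −U = |kQq|/r.
|U| = |kQq|/r = (8.99×10⁹ N·m²/C²)(9.15×10⁻⁶)(8.46×10⁻⁶)/(0.267) = 2.61 J.
v_min = √(2|U|/m) = √(2·2.61/0.0395) = 11.5 m/s.

11.5 m/s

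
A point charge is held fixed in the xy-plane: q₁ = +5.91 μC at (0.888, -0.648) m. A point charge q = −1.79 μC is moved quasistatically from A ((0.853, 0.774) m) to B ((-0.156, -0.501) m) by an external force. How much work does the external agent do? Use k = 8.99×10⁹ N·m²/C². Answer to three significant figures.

For quasistatic motion the external work equals the change in potential energy: W_ext = qΔV = q(V_B − V_A).
At A: distance to the source charge is 1.42 m; V_A = kq₁/r = 3.74×10⁴ V.
At B: distance to the source charge is 1.05 m; V_B = kq₁/r = 5.04×10⁴ V.
ΔV = V_B − V_A = 1.30×10⁴ V.
W_ext = qΔV = (-1.79×10⁻⁶ C)(1.30×10⁴ V) = -0.0233 J.

-0.0233 J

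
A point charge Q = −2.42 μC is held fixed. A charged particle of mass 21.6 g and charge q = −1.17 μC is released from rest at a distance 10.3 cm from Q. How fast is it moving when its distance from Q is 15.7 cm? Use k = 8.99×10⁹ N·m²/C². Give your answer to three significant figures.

Only the electrostatic force acts, so mechanical energy is conserved: ½mv² = U₁ − U₂ = kQq(1/r₁ − 1/r₂).
U₁ − U₂ = (8.99×10⁹ N·m²/C²)(-2.42×10⁻⁶ C)(-1.17×10⁻⁶ C)(1/0.103 − 1/0.157) = 0.0850 J.
v = √(2·0.0850/0.0216) = 2.81 m/s.

2.81 m/s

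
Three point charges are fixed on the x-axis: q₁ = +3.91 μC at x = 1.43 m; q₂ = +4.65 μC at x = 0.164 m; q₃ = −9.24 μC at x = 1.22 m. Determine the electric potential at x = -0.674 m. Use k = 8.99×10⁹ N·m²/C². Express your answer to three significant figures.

2.27×10⁴ V

Electric potential is a scalar, so the contributions from each charge add algebraically: V = Σ kqᵢ/rᵢ.
Distances from the field point to each charge: r₁ = 2.10 m, r₂ = 0.838 m, r₃ = 1.89 m.
V = k[(3.91×10⁻⁶)/(2.10) + (4.65×10⁻⁶)/(0.838) + (-9.24×10⁻⁶)/(1.89)] = 2.27×10⁴ V.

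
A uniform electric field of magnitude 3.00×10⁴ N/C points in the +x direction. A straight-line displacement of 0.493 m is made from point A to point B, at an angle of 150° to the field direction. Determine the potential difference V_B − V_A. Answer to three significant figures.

Only the component of displacement along E changes the potential: ΔV = −E·d·cosθ.
ΔV = −(3.00×10⁴ V/m)(0.493 m)cos150° = 1.28×10⁴ V.

1.28×10⁴ V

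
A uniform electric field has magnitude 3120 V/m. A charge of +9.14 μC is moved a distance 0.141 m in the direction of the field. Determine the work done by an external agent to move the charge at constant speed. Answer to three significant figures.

The potential change for a displacement 0.141 m in the direction of the field is ΔV = −Ed = -440 V.
W_ext = qΔV = -4.02×10⁻³ J.

-4.02×10⁻³ J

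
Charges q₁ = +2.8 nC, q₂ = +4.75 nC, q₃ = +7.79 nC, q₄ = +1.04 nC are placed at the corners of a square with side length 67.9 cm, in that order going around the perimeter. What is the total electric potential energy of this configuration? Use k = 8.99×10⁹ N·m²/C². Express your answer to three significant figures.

1.06×10⁻⁶ J

The assembly work is the sum of pairwise potential energies, U = Σ_{i<j} kqᵢqⱼ/rᵢⱼ.
The four side pairs have separation 0.679 m and the two diagonal pairs 0.960 m.
Summing all 6 pair terms gives U = 1.06×10⁻⁶ J.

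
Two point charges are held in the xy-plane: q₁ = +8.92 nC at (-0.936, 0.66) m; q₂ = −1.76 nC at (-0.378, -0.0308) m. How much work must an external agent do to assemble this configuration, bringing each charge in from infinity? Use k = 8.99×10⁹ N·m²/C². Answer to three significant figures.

The work to assemble the configuration equals its total potential energy, U = Σ kqᵢqⱼ/rᵢⱼ over all pairs.
Pair separations: r₁₂ = 0.888 m.
U = (-1.59×10⁻⁷) = -1.59×10⁻⁷ J.

-1.59×10⁻⁷ J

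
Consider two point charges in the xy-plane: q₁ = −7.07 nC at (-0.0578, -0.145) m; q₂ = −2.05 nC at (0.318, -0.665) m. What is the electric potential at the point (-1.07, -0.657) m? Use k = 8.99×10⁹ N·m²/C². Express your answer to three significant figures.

The total potential is the scalar sum of each charge's contribution, V = Σ kqᵢ/rᵢ.
Distances from the field point to each charge: r₁ = 1.13 m, r₂ = 1.39 m.
V = k[(-7.07×10⁻⁹)/(1.13) + (-2.05×10⁻⁹)/(1.39)] = -69.3 V.

-69.3 V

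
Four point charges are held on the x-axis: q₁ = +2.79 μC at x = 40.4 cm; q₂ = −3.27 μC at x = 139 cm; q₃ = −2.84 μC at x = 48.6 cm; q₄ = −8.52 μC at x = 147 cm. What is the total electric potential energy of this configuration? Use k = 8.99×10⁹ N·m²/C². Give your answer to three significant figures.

The work to assemble the configuration equals its total potential energy, U = Σ kqᵢqⱼ/rᵢⱼ over all pairs.
Pair separations: r₁₂ = 0.986 m, r₁₃ = 0.0820 m, r₁₄ = 1.07 m, r₂₃ = 0.904 m, r₂₄ = 0.0800 m, r₃₄ = 0.984 m.
Summing all 6 pair terms gives U = 2.29 J.

2.29 J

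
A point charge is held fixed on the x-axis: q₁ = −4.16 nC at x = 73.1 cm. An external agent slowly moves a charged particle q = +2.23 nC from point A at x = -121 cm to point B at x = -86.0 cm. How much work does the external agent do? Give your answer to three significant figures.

-9.45×10⁻⁹ J

For quasistatic motion the external work equals the change in potential energy: W_ext = qΔV = q(V_B − V_A).
At A: distance to the source charge is 1.94 m; V_A = kq₁/r = -19.3 V.
At B: distance to the source charge is 1.59 m; V_B = kq₁/r = -23.5 V.
ΔV = V_B − V_A = -4.24 V.
W_ext = qΔV = (2.23×10⁻⁹ C)(-4.24 V) = -9.45×10⁻⁹ J.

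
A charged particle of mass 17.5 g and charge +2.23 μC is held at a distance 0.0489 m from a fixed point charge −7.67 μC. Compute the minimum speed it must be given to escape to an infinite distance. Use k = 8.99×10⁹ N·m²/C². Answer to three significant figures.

19.0 m/s

To just escape, total mechanical energy must reach zero at infinity: ½mv²_min + U = 0, so ½mv²_min = −U = |kQq|/r.
|U| = |kQq|/r = (8.99×10⁹ N·m²/C²)(7.67×10⁻⁶)(2.23×10⁻⁶)/(0.0489) = 3.14 J.
v_min = √(2|U|/m) = √(2·3.14/0.0175) = 19.0 m/s.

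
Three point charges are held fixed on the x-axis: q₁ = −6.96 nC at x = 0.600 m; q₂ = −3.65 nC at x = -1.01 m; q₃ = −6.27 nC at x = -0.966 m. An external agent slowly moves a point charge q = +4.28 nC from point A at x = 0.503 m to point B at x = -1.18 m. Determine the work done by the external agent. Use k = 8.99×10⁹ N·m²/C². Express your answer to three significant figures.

For quasistatic motion the external work equals the change in potential energy: W_ext = qΔV = q(V_B − V_A).
At A: distances to the source charges are 0.0970 m, 1.51 m, 1.47 m; V_A = Σ kqᵢ/rᵢ = -705 V.
At B: distances to the source charges are 1.78 m, 0.170 m, 0.214 m; V_B = Σ kqᵢ/rᵢ = -492 V.
ΔV = V_B − V_A = 214 V.
W_ext = qΔV = (4.28×10⁻⁹ C)(214 V) = 9.14×10⁻⁷ J.

9.14×10⁻⁷ J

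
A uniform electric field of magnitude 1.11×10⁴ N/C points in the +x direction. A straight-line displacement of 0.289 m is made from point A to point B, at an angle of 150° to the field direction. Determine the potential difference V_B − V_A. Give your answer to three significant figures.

2780 V

Only the component of displacement along E changes the potential: ΔV = −E·d·cosθ.
ΔV = −(1.11×10⁴ V/m)(0.289 m)cos150° = 2780 V.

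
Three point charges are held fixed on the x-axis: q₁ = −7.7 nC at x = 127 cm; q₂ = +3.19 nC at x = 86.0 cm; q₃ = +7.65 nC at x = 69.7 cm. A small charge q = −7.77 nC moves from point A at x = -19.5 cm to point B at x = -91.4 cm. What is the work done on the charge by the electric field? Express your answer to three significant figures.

The work done by the electric force is W_field = −ΔU = −q(V_B − V_A) = q(V_A − V_B).
At A: distances to the source charges are 1.47 m, 1.05 m, 0.892 m; V_A = Σ kqᵢ/rᵢ = 57.0 V.
At B: distances to the source charges are 2.18 m, 1.77 m, 1.61 m; V_B = Σ kqᵢ/rᵢ = 27.2 V.
ΔV = V_B − V_A = -29.9 V.
W_field = −qΔV = −(-7.77×10⁻⁹ C)(-29.9 V) = -2.32×10⁻⁷ J.

-2.32×10⁻⁷ J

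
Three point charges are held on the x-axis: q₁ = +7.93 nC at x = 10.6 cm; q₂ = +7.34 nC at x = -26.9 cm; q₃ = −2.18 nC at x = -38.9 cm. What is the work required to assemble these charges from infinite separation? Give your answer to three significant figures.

-1.17×10⁻⁷ J

The work to assemble the configuration equals its total potential energy, U = Σ kqᵢqⱼ/rᵢⱼ over all pairs.
Pair separations: r₁₂ = 0.375 m, r₁₃ = 0.495 m, r₂₃ = 0.120 m.
U = (1.40×10⁻⁶) + (-3.14×10⁻⁷) + (-1.20×10⁻⁶) = -1.17×10⁻⁷ J.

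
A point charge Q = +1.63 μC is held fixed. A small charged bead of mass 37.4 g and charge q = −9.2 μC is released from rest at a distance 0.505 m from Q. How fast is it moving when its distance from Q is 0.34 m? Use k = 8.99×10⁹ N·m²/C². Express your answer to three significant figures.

2.63 m/s

Only the electrostatic force acts, so mechanical energy is conserved: ½mv² = U₁ − U₂ = kQq(1/r₁ − 1/r₂).
U₁ − U₂ = (8.99×10⁹ N·m²/C²)(1.63×10⁻⁶ C)(-9.20×10⁻⁶ C)(1/0.505 − 1/0.340) = 0.130 J.
v = √(2·0.130/0.0374) = 2.63 m/s.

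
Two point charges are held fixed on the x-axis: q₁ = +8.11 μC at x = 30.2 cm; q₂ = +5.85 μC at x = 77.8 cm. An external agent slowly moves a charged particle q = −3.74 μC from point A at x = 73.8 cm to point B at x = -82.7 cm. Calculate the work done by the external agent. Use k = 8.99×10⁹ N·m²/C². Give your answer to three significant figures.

For quasistatic motion the external work equals the change in potential energy: W_ext = qΔV = q(V_B − V_A).
At A: distances to the source charges are 0.436 m, 0.0400 m; V_A = Σ kqᵢ/rᵢ = 1.48×10⁶ V.
At B: distances to the source charges are 1.13 m, 1.60 m; V_B = Σ kqᵢ/rᵢ = 9.73×10⁴ V.
ΔV = V_B − V_A = -1.38×10⁶ V.
W_ext = qΔV = (-3.74×10⁻⁶ C)(-1.38×10⁶ V) = 5.18 J.

5.18 J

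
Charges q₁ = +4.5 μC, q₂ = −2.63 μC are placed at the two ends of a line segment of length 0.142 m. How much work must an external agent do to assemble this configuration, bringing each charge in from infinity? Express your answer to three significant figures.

-0.749 J

The work to assemble the configuration equals its total potential energy, U = Σ kqᵢqⱼ/rᵢⱼ over all pairs.
The separation is r = 0.142 m.
U = (-0.749) = -0.749 J.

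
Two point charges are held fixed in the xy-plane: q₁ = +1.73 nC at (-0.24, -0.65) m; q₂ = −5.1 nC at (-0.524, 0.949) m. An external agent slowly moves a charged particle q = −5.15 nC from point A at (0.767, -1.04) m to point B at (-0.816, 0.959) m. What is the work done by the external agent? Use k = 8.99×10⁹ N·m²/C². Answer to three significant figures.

7.36×10⁻⁷ J

For quasistatic motion the external work equals the change in potential energy: W_ext = qΔV = q(V_B − V_A).
At A: distances to the source charges are 1.08 m, 2.37 m; V_A = Σ kqᵢ/rᵢ = -4.93 V.
At B: distances to the source charges are 1.71 m, 0.292 m; V_B = Σ kqᵢ/rᵢ = -148 V.
ΔV = V_B − V_A = -143 V.
W_ext = qΔV = (-5.15×10⁻⁹ C)(-143 V) = 7.36×10⁻⁷ J.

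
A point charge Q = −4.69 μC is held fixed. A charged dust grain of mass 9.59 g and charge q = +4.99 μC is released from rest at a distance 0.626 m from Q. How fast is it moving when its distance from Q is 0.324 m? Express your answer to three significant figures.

Only the electrostatic force acts, so mechanical energy is conserved: ½mv² = U₁ − U₂ = kQq(1/r₁ − 1/r₂).
U₁ − U₂ = (8.99×10⁹ N·m²/C²)(-4.69×10⁻⁶ C)(4.99×10⁻⁶ C)(1/0.626 − 1/0.324) = 0.313 J.
v = √(2·0.313/9.59×10⁻³) = 8.08 m/s.

8.08 m/s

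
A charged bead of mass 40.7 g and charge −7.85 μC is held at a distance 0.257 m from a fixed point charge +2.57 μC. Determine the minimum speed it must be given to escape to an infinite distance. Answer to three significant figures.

To just escape, total mechanical energy must reach zero at infinity: ½mv²_min + U = 0, so ½mv²_min = −U = |kQq|/r.
|U| = |kQq|/r = (8.99×10⁹ N·m²/C²)(2.57×10⁻⁶)(7.85×10⁻⁶)/(0.257) = 0.706 J.
v_min = √(2|U|/m) = √(2·0.706/0.0407) = 5.89 m/s.

5.89 m/s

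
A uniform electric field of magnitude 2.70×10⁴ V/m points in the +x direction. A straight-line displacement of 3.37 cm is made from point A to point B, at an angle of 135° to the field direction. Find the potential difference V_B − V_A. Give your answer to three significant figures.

Only the component of displacement along E changes the potential: ΔV = −E·d·cosθ.
ΔV = −(2.70×10⁴ V/m)(0.0337 m)cos135° = 643 V.

643 V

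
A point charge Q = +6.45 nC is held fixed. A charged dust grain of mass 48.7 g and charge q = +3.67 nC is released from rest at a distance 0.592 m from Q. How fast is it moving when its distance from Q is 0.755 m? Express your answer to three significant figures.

1.79×10⁻³ m/s

Only the electrostatic force acts, so mechanical energy is conserved: ½mv² = U₁ − U₂ = kQq(1/r₁ − 1/r₂).
U₁ − U₂ = (8.99×10⁹ N·m²/C²)(6.45×10⁻⁹ C)(3.67×10⁻⁹ C)(1/0.592 − 1/0.755) = 7.76×10⁻⁸ J.
v = √(2·7.76×10⁻⁸/0.0487) = 1.79×10⁻³ m/s.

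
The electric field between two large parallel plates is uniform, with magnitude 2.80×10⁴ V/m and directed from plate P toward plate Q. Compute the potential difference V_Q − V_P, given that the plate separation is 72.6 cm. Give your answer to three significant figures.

In a uniform field, potential decreases in the direction of E: ΔV = −E·d for a displacement d parallel to E.
Going from P to Q is a displacement of 72.6 cm along the field, so V_Q − V_P = −Ed = -2.03×10⁴ V.

-2.03×10⁴ V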